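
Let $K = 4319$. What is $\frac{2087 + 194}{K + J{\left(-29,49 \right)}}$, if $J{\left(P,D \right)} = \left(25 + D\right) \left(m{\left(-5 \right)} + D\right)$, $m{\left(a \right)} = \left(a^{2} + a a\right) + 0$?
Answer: $\frac{2281}{11645} \approx 0.19588$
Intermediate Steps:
$m{\left(a \right)} = 2 a^{2}$ ($m{\left(a \right)} = \left(a^{2} + a^{2}\right) + 0 = 2 a^{2} + 0 = 2 a^{2}$)
$J{\left(P,D \right)} = \left(25 + D\right) \left(50 + D\right)$ ($J{\left(P,D \right)} = \left(25 + D\right) \left(2 \left(-5\right)^{2} + D\right) = \left(25 + D\right) \left(2 \cdot 25 + D\right) = \left(25 + D\right) \left(50 + D\right)$)
$\frac{2087 + 194}{K + J{\left(-29,49 \right)}} = \frac{2087 + 194}{4319 + \left(1250 + 49^{2} + 75 \cdot 49\right)} = \frac{2281}{4319 + \left(1250 + 2401 + 3675\right)} = \frac{2281}{4319 + 7326} = \frac{2281}{11645}$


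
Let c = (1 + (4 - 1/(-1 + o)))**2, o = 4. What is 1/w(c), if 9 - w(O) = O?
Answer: -9/115 ≈ -0.078261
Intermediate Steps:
c = 196/9 (c = (1 + (4 - 1/(-1 + 4)))**2 = (1 + (4 - 1/3))**2 = (1 + 11/3)**2 = (14/3)**2 = 196/9 ≈ 21.778)
w(O) = 9 - O
1/w(c) = 1/(9 - 1*196/9) = 1/(9 - 196/9) = 1/(-115/9) = -9/115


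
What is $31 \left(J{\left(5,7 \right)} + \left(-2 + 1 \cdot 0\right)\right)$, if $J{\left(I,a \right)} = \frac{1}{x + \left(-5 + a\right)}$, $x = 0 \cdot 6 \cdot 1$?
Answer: $- \frac{93}{2} \approx -46.5$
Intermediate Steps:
$x = 0$ ($x = 0 \cdot 1 = 0$)
$J{\left(I,a \right)} = \frac{1}{-5 + a}$ ($J{\left(I,a \right)} = \frac{1}{0 + \left(-5 + a\right)} = \frac{1}{-5 + a}$)
$31 \left(J{\left(5,7 \right)} + \left(-2 + 1 \cdot 0\right)\right) = 31 \left(\frac{1}{-5 + 7} + \left(-2 + 1 \cdot 0\right)\right) = 31 \left(\frac{1}{2} + \left(-2 + 0\right)\right) = 31 \left(\frac{1}{2} - 2\right) = 31 \left(- \frac{3}{2}\right) = - \frac{93}{2}$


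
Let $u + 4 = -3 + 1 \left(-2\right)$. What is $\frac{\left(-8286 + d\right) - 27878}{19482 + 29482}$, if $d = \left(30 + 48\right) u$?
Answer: $- \frac{18433}{24482} \approx -0.75292$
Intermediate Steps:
$u = -9$ ($u = -4 + \left(-3 + 1 \left(-2\right)\right) = -4 - 5 = -9$)
$d = -702$ ($d = \left(30 + 48\right) \left(-9\right) = 78 \left(-9\right) = -702$)
$\frac{\left(-8286 + d\right) - 27878}{19482 + 29482} = \frac{\left(-8286 - 702\right) - 27878}{19482 + 29482} = \frac{-8988 - 27878}{48964} = \left(-36866\right) \frac{1}{48964} = - \frac{18433}{24482}$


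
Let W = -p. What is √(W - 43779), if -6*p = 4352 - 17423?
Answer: I*√183830/2 ≈ 214.38*I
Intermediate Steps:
p = 4357/2 (p = -(4352 - 17423)/6 = -⅙*(-13071) = 4357/2 ≈ 2178.5)
W = -4357/2 (W = -1*4357/2 = -4357/2 ≈ -2178.5)
√(W - 43779) = √(-4357/2 - 43779) = √(-91915/2) = I*√183830/2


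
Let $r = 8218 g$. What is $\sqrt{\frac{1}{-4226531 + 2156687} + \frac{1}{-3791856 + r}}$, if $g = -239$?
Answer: $\frac{i \sqrt{5827256085784006419}}{2978483782638} \approx 0.00081047 i$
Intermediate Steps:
$r = -1964102$ ($r = 8218 \left(-239\right) = -1964102$)
$\sqrt{\frac{1}{-4226531 + 2156687} + \frac{1}{-3791856 + r}} = \sqrt{\frac{1}{-4226531 + 2156687} + \frac{1}{-3791856 - 1964102}} = \sqrt{\frac{1}{-2069844} + \frac{1}{-5755958}} = \sqrt{- \frac{1}{2069844} - \frac{1}{5755958}} = \sqrt{- \frac{3912901}{5956967565276}} = \frac{i \sqrt{5827256085784006419}}{2978483782638}$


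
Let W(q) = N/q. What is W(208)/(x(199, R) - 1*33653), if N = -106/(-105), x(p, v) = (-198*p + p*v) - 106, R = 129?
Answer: -53/518590800 ≈ -1.0220e-7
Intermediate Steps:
x(p, v) = -106 - 198*p + p*v
N = 106/105 (N = -106*(-1/105) = 106/105 ≈ 1.0095)
W(q) = 106/(105*q)
W(208)/(x(199, R) - 1*33653) = ((106/105)/208)/((-106 - 198*199 + 199*129) - 1*33653) = ((106/105)*(1/208))/((-106 - 39402 + 25671) - 33653) = 53/(10920*(-13837 - 33653)) = (53/10920)/(-47490) = (53/10920)*(-1/47490) = -53/518590800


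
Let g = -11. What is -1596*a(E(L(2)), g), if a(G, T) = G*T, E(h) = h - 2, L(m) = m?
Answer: 0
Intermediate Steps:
E(h) = -2 + h
-1596*a(E(L(2)), g) = -1596*(-2 + 2)*(-11) = -0*(-11) = -1596*0 = 0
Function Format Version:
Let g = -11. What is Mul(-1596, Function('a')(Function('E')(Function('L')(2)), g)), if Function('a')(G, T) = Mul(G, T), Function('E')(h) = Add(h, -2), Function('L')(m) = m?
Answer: 0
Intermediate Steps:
Function('E')(h) = Add(-2, h)
Mul(-1596, Function('a')(Function('E')(Function('L')(2)), g)) = Mul(-1596, Mul(Add(-2, 2), -11)) = Mul(-1596, Mul(0, -11)) = Mul(-1596, 0) = 0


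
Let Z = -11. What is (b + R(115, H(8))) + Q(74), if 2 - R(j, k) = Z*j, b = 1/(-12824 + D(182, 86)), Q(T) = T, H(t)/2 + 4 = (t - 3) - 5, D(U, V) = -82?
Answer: 17306945/12906 ≈ 1341.0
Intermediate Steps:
H(t) = -24 + 2*t (H(t) = -8 + 2*((t - 3) - 5) = -8 + 2*((-3 + t) - 5) = -8 + 2*(-8 + t) = -8 + (-16 + 2*t) = -24 + 2*t)
b = -1/12906 (b = 1/(-12824 - 82) = 1/(-12906) = -1/12906 ≈ -7.7483e-5)
R(j, k) = 2 + 11*j (R(j, k) = 2 - (-11)*j = 2 + 11*j)
(b + R(115, H(8))) + Q(74) = (-1/12906 + (2 + 11*115)) + 74 = (-1/12906 + (2 + 1265)) + 74 = (-1/12906 + 1267) + 74 = 16351901/12906 + 74 = 17306945/12906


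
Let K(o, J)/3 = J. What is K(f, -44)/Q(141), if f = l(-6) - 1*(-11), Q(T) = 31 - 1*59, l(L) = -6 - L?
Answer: 33/7 ≈ 4.7143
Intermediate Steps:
Q(T) = -28 (Q(T) = 31 - 59 = -28)
f = 11 (f = (-6 - 1*(-6)) - 1*(-11) = (-6 + 6) + 11 = 0 + 11 = 11)
K(o, J) = 3*J
K(f, -44)/Q(141) = (3*(-44))/(-28) = -132*(-1/28) = 33/7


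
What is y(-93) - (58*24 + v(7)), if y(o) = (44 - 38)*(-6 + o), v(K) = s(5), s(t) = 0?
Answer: -1986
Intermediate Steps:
v(K) = 0
y(o) = -36 + 6*o (y(o) = 6*(-6 + o) = -36 + 6*o)
y(-93) - (58*24 + v(7)) = (-36 + 6*(-93)) - (58*24 + 0) = (-36 - 558) - (1392 + 0) = -594 - 1*1392 = -594 - 1392 = -1986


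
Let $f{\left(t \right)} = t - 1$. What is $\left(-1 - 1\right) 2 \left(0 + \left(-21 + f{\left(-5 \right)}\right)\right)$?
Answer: $108$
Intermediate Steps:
$f{\left(t \right)} = -1 + t$
$\left(-1 - 1\right) 2 \left(0 + \left(-21 + f{\left(-5 \right)}\right)\right) = \left(-1 - 1\right) 2 \left(0 - 27\right) = \left(-2\right) 2 \left(0 - 27\right) = - 4 \left(0 - 27\right) = \left(-4\right) \left(-27\right) = 108$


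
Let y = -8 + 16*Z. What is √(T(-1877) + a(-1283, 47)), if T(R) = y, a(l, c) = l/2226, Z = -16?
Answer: I*√1310996022/2226 ≈ 16.266*I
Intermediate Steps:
y = -264 (y = -8 + 16*(-16) = -8 - 256 = -264)
a(l, c) = l/2226 (a(l, c) = l*(1/2226) = l/2226)
T(R) = -264
√(T(-1877) + a(-1283, 47)) = √(-264 + (1/2226)*(-1283)) = √(-264 - 1283/2226) = √(-588947/2226) = I*√1310996022/2226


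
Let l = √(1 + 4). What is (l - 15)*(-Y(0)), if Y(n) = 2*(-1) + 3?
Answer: 15 - √5 ≈ 12.764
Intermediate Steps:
Y(n) = 1 (Y(n) = -2 + 3 = 1)
l = √5 ≈ 2.2361
(l - 15)*(-Y(0)) = (√5 - 15)*(-1*1) = (-15 + √5)*(-1) = 15 - √5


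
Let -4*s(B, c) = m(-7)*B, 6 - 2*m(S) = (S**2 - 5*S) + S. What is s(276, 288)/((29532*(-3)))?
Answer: -71/2568 ≈ -0.027648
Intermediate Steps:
m(S) = 3 + 2*S - S**2/2 (m(S) = 3 - ((S**2 - 5*S) + S)/2 = 3 - (S**2 - 4*S)/2 = 3 + (2*S - S**2/2) = 3 + 2*S - S**2/2)
s(B, c) = 71*B/8 (s(B, c) = -(3 + 2*(-7) - 1/2*(-7)**2)*B/4 = -(3 - 14 - 1/2*49)*B/4 = -(3 - 14 - 49/2)*B/4 = -(-71)*B/8 = 71*B/8)
s(276, 288)/((29532*(-3))) = ((71/8)*276)/((29532*(-3))) = (4899/2)/(-88596) = (4899/2)*(-1/88596) = -71/2568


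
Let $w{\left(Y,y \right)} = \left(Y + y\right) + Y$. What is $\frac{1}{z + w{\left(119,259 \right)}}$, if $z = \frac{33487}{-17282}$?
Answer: $\frac{17282}{8555667} \approx 0.0020199$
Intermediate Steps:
$w{\left(Y,y \right)} = y + 2 Y$
$z = - \frac{33487}{17282}$ ($z = 33487 \left(- \frac{1}{17282}\right) = - \frac{33487}{17282} \approx -1.9377$)
$\frac{1}{z + w{\left(119,259 \right)}} = \frac{1}{- \frac{33487}{17282} + \left(259 + 2 \cdot 119\right)} = \frac{1}{- \frac{33487}{17282} + \left(259 + 238\right)} = \frac{1}{- \frac{33487}{17282} + 497} = \frac{1}{\frac{8555667}{17282}} = \frac{17282}{8555667}$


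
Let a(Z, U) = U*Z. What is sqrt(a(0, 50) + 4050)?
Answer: 45*sqrt(2) ≈ 63.640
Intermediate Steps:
sqrt(a(0, 50) + 4050) = sqrt(50*0 + 4050) = sqrt(0 + 4050) = sqrt(4050) = 45*sqrt(2)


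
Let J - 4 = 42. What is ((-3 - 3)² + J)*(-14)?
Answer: -1148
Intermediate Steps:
J = 46 (J = 4 + 42 = 46)
((-3 - 3)² + J)*(-14) = ((-3 - 3)² + 46)*(-14) = ((-6)² + 46)*(-14) = (36 + 46)*(-14) = 82*(-14) = -1148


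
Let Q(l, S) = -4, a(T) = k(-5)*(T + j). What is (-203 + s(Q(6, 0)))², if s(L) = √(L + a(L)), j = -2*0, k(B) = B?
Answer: 39601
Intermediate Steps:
j = 0
a(T) = -5*T (a(T) = -5*(T + 0) = -5*T)
s(L) = 2*√(-L) (s(L) = √(L - 5*L) = √(-4*L) = 2*√(-L))
(-203 + s(Q(6, 0)))² = (-203 + 2*√(-1*(-4)))² = (-203 + 2*√4)² = (-203 + 2*2)² = (-203 + 4)² = (-199)² = 39601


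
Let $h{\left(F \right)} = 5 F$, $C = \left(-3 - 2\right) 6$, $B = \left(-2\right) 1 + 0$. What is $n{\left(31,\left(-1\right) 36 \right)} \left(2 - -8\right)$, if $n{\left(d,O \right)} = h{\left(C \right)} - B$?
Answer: $-1480$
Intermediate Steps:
$B = -2$ ($B = -2 + 0 = -2$)
$C = -30$ ($C = \left(-5\right) 6 = -30$)
$n{\left(d,O \right)} = -148$ ($n{\left(d,O \right)} = 5 \left(-30\right) - -2 = -150 + 2 = -148$)
$n{\left(31,\left(-1\right) 36 \right)} \left(2 - -8\right) = - 148 \left(2 - -8\right) = - 148 \left(2 + 8\right) = \left(-148\right) 10 = -1480$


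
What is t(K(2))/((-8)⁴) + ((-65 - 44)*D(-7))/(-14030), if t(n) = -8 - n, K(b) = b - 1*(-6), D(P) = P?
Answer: -104679/1795840 ≈ -0.058290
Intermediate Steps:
K(b) = 6 + b (K(b) = b + 6 = 6 + b)
t(K(2))/((-8)⁴) + ((-65 - 44)*D(-7))/(-14030) = (-8 - (6 + 2))/((-8)⁴) + ((-65 - 44)*(-7))/(-14030) = (-8 - 1*8)/4096 - 109*(-7)*(-1/14030) = (-8 - 8)*(1/4096) + 763*(-1/14030) = -16*1/4096 - 763/14030 = -1/256 - 763/14030 = -104679/1795840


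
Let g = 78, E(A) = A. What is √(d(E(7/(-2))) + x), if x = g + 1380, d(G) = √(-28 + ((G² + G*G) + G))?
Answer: √(1458 + I*√7) ≈ 38.184 + 0.0346*I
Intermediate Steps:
d(G) = √(-28 + G + 2*G²) (d(G) = √(-28 + ((G² + G²) + G)) = √(-28 + (2*G² + G)) = √(-28 + (G + 2*G²)) = √(-28 + G + 2*G²))
x = 1458 (x = 78 + 1380 = 1458)
√(d(E(7/(-2))) + x) = √(√(-28 + 7/(-2) + 2*(7/(-2))²) + 1458) = √(√(-28 + 7*(-½) + 2*(7*(-½))²) + 1458) = √(√(-28 - 7/2 + 2*(-7/2)²) + 1458) = √(√(-28 - 7/2 + 2*(49/4)) + 1458) = √(√(-28 - 7/2 + 49/2) + 1458) = √(√(-7) + 1458) = √(I*√7 + 1458) = √(1458 + I*√7)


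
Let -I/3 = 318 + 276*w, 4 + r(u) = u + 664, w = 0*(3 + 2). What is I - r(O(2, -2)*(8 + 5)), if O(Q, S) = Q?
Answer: -1640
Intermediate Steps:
w = 0 (w = 0*5 = 0)
r(u) = 660 + u (r(u) = -4 + (u + 664) = -4 + (664 + u) = 660 + u)
I = -954 (I = -3*(318 + 276*0) = -3*(318 + 0) = -3*318 = -954)
I - r(O(2, -2)*(8 + 5)) = -954 - (660 + 2*(8 + 5)) = -954 - (660 + 2*13) = -954 - (660 + 26) = -954 - 1*686 = -954 - 686 = -1640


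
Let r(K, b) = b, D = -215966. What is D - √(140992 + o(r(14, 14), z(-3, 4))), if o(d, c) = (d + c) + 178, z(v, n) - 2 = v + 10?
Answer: -215966 - √141193 ≈ -2.1634e+5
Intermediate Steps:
z(v, n) = 12 + v (z(v, n) = 2 + (v + 10) = 2 + (10 + v) = 12 + v)
o(d, c) = 178 + c + d (o(d, c) = (c + d) + 178 = 178 + c + d)
D - √(140992 + o(r(14, 14), z(-3, 4))) = -215966 - √(140992 + (178 + (12 - 3) + 14)) = -215966 - √(140992 + (178 + 9 + 14)) = -215966 - √(140992 + 201) = -215966 - √141193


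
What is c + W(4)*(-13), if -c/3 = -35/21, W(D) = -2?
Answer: 31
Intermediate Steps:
c = 5 (c = -(-105)/21 = -3*(-5/3) = 5)
c + W(4)*(-13) = 5 - 2*(-13) = 5 + 26 = 31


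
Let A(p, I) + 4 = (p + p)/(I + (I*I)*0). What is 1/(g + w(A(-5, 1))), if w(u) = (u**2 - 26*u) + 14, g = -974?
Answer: -1/400 ≈ -0.0025000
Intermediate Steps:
A(p, I) = -4 + 2*p/I (A(p, I) = -4 + (p + p)/(I + (I*I)*0) = -4 + (2*p)/(I + I**2*0) = -4 + (2*p)/(I + 0) = -4 + (2*p)/I = -4 + 2*p/I)
w(u) = 14 + u**2 - 26*u
1/(g + w(A(-5, 1))) = 1/(-974 + (14 + (-4 + 2*(-5)/1)**2 - 26*(-4 + 2*(-5)/1))) = 1/(-974 + (14 + (-4 + 2*(-5)*1)**2 - 26*(-4 + 2*(-5)*1))) = 1/(-974 + (14 + (-4 - 10)**2 - 26*(-4 - 10))) = 1/(-974 + (14 + (-14)**2 - 26*(-14))) = 1/(-974 + (14 + 196 + 364)) = 1/(-974 + 574) = 1/(-400) = -1/400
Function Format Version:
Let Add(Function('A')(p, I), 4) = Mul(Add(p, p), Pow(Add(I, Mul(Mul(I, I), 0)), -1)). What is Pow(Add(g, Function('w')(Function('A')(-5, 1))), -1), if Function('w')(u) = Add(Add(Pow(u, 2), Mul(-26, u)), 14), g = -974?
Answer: Rational(-1, 400) ≈ -0.0025000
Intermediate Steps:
Function('A')(p, I) = Add(-4, Mul(2, p, Pow(I, -1))) (Function('A')(p, I) = Add(-4, Mul(Add(p, p), Pow(Add(I, Mul(Mul(I, I), 0)), -1))) = Add(-4, Mul(Mul(2, p), Pow(Add(I, Mul(Pow(I, 2), 0)), -1))) = Add(-4, Mul(Mul(2, p), Pow(Add(I, 0), -1))) = Add(-4, Mul(Mul(2, p), Pow(I, -1))) = Add(-4, Mul(2, p, Pow(I, -1))))
Function('w')(u) = Add(14, Pow(u, 2), Mul(-26, u))
Pow(Add(g, Function('w')(Function('A')(-5, 1))), -1) = Pow(Add(-974, Add(14, Pow(Add(-4, Mul(2, -5, Pow(1, -1))), 2), Mul(-26, Add(-4, Mul(2, -5, Pow(1, -1)))))), -1) = Pow(Add(-974, Add(14, Pow(Add(-4, Mul(2, -5, 1)), 2), Mul(-26, Add(-4, Mul(2, -5, 1))))), -1) = Pow(Add(-974, Add(14, Pow(Add(-4, -10), 2), Mul(-26, Add(-4, -10)))), -1) = Pow(Add(-974, Add(14, Pow(-14, 2), Mul(-26, -14))), -1) = Pow(Add(-974, Add(14, 196, 364)), -1) = Pow(Add(-974, 574), -1) = Pow(-400, -1) = Rational(-1, 400)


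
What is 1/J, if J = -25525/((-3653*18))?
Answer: 65754/25525 ≈ 2.5761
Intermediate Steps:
J = 25525/65754 (J = -25525/(-65754) = -25525*(-1/65754) = 25525/65754 ≈ 0.38819)
1/J = 1/(25525/65754) = 65754/25525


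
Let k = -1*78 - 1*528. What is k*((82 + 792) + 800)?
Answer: -1014444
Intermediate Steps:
k = -606 (k = -78 - 528 = -606)
k*((82 + 792) + 800) = -606*((82 + 792) + 800) = -606*(874 + 800) = -606*1674 = -1014444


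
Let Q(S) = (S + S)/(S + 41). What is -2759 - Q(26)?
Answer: -184905/67 ≈ -2759.8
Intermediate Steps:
Q(S) = 2*S/(41 + S) (Q(S) = (2*S)/(41 + S) = 2*S/(41 + S))
-2759 - Q(26) = -2759 - 2*26/(41 + 26) = -2759 - 2*26/67 = -2759 - 1*52/67 = -2759 - 52/67 = -184905/67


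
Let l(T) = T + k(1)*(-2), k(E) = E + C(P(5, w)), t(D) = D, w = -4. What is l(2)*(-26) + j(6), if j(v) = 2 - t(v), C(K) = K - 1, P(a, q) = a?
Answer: 204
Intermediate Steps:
C(K) = -1 + K
k(E) = 4 + E (k(E) = E + (-1 + 5) = E + 4 = 4 + E)
j(v) = 2 - v
l(T) = -10 + T (l(T) = T + (4 + 1)*(-2) = T + 5*(-2) = T - 10 = -10 + T)
l(2)*(-26) + j(6) = (-10 + 2)*(-26) + (2 - 1*6) = -8*(-26) + (2 - 6) = 208 - 4 = 204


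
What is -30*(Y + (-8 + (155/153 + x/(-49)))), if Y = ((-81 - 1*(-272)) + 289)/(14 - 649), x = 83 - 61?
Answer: 77995810/317373 ≈ 245.75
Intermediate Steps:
x = 22
Y = -96/127 (Y = ((-81 + 272) + 289)/(-635) = (191 + 289)*(-1/635) = 480*(-1/635) = -96/127 ≈ -0.75591)
-30*(Y + (-8 + (155/153 + x/(-49)))) = -30*(-96/127 + (-8 + (155/153 + 22/(-49)))) = -30*(-96/127 + (-8 + (155*(1/153) + 22*(-1/49)))) = -30*(-96/127 + (-8 + (155/153 - 22/49))) = -30*(-96/127 + (-8 + 4229/7497)) = -30*(-96/127 - 55747/7497) = -30*(-7799581/952119) = 77995810/317373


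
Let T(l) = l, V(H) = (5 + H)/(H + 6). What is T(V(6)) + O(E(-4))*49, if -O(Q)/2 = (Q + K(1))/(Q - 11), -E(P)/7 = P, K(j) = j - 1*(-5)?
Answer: -2341/12 ≈ -195.08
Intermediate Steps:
V(H) = (5 + H)/(6 + H)
K(j) = 5 + j (K(j) = j + 5 = 5 + j)
E(P) = -7*P
O(Q) = -2*(6 + Q)/(-11 + Q) (O(Q) = -2*(Q + (5 + 1))/(Q - 11) = -2*(Q + 6)/(-11 + Q) = -2*(6 + Q)/(-11 + Q))
T(V(6)) + O(E(-4))*49 = (5 + 6)/(6 + 6) + (2*(-6 - (-7)*(-4))/(-11 - 7*(-4)))*49 = 11/12 + (2*(-6 - 1*28)/(-11 + 28))*49 = (1/12)*11 + (2*(-6 - 28)/17)*49 = 11/12 + (2*(1/17)*(-34))*49 = 11/12 - 4*49 = 11/12 - 196 = -2341/12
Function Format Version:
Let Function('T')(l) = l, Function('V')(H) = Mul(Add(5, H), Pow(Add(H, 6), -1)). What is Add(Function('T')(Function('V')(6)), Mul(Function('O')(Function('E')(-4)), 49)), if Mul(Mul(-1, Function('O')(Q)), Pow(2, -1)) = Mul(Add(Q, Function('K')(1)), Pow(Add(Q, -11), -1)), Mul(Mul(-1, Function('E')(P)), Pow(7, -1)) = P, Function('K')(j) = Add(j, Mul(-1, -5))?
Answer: Rational(-2341, 12) ≈ -195.08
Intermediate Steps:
Function('V')(H) = Mul(Pow(Add(6, H), -1), Add(5, H)) (Function('V')(H) = Mul(Add(5, H), Pow(Add(6, H), -1)) = Mul(Pow(Add(6, H), -1), Add(5, H)))
Function('K')(j) = Add(5, j) (Function('K')(j) = Add(j, 5) = Add(5, j))
Function('E')(P) = Mul(-7, P)
Function('O')(Q) = Mul(-2, Pow(Add(-11, Q), -1), Add(6, Q)) (Function('O')(Q) = Mul(-2, Mul(Add(Q, Add(5, 1)), Pow(Add(Q, -11), -1))) = Mul(-2, Mul(Add(Q, 6), Pow(Add(-11, Q), -1))) = Mul(-2, Mul(Add(6, Q), Pow(Add(-11, Q), -1))) = Mul(-2, Mul(Pow(Add(-11, Q), -1), Add(6, Q))) = Mul(-2, Pow(Add(-11, Q), -1), Add(6, Q)))
Add(Function('T')(Function('V')(6)), Mul(Function('O')(Function('E')(-4)), 49)) = Add(Mul(Pow(Add(6, 6), -1), Add(5, 6)), Mul(Mul(2, Pow(Add(-11, Mul(-7, -4)), -1), Add(-6, Mul(-1, Mul(-7, -4)))), 49)) = Add(Mul(Pow(12, -1), 11), Mul(Mul(2, Pow(Add(-11, 28), -1), Add(-6, Mul(-1, 28))), 49)) = Add(Mul(Rational(1, 12), 11), Mul(Mul(2, Pow(17, -1), Add(-6, -28)), 49)) = Add(Rational(11, 12), Mul(Mul(2, Rational(1, 17), -34), 49)) = Add(Rational(11, 12), Mul(-4, 49)) = Add(Rational(11, 12), -196) = Rational(-2341, 12)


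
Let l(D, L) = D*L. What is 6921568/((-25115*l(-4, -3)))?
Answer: -1730392/75345 ≈ -22.966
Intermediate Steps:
6921568/((-25115*l(-4, -3))) = 6921568/((-(-100460)*(-3))) = 6921568/((-25115*12)) = 6921568/(-301380) = 6921568*(-1/301380) = -1730392/75345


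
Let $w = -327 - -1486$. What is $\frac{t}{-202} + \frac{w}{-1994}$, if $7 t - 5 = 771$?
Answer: $- \frac{1593085}{1409758} \approx -1.13$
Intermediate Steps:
$t = \frac{776}{7}$ ($t = \frac{5}{7} + \frac{1}{7} \cdot 771 = \frac{5}{7} + \frac{771}{7} = \frac{776}{7} \approx 110.86$)
$w = 1159$ ($w = -327 + 1486 = 1159$)
$\frac{t}{-202} + \frac{w}{-1994} = \frac{776}{7 \left(-202\right)} + \frac{1159}{-1994} = \frac{776}{7} \left(- \frac{1}{202}\right) + 1159 \left(- \frac{1}{1994}\right) = - \frac{388}{707} - \frac{1159}{1994} = - \frac{1593085}{1409758}$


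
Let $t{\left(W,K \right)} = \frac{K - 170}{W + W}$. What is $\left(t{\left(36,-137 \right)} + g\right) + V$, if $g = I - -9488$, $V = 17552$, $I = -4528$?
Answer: $\frac{1620557}{72} \approx 22508.0$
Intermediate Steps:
$t{\left(W,K \right)} = \frac{-170 + K}{2 W}$
$g = 4960$ ($g = -4528 - -9488 = -4528 + 9488 = 4960$)
$\left(t{\left(36,-137 \right)} + g\right) + V = \left(\frac{-170 - 137}{2 \cdot 36} + 4960\right) + 17552 = \left(\frac{1}{2} \cdot \frac{1}{36} \left(-307\right) + 4960\right) + 17552 = \left(- \frac{307}{72} + 4960\right) + 17552 = \frac{356813}{72} + 17552 = \frac{1620557}{72}$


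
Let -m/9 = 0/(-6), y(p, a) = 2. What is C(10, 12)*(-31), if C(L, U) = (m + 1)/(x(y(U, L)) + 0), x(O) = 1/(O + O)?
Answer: -124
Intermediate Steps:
m = 0 (m = -0/(-6) = -0*(-1)/6 = -9*0 = 0)
x(O) = 1/(2*O)
C(L, U) = 4 (C(L, U) = (0 + 1)/((1/2)/2 + 0) = 1/((1/2)*(1/2) + 0) = 1/(1/4 + 0) = 1/(1/4) = 1*4 = 4)
C(10, 12)*(-31) = 4*(-31) = -124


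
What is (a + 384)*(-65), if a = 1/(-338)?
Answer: -648955/26 ≈ -24960.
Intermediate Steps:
a = -1/338 ≈ -0.0029586
(a + 384)*(-65) = (-1/338 + 384)*(-65) = (129791/338)*(-65) = -648955/26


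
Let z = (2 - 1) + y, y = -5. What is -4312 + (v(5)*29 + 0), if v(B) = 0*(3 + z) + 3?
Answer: -4225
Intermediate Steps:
z = -4 (z = (2 - 1) - 5 = 1 - 5 = -4)
v(B) = 3 (v(B) = 0*(3 - 4) + 3 = 0*(-1) + 3 = 0 + 3 = 3)
-4312 + (v(5)*29 + 0) = -4312 + (3*29 + 0) = -4312 + (87 + 0) = -4312 + 87 = -4225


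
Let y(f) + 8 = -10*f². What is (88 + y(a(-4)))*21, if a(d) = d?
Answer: -1680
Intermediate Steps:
y(f) = -8 - 10*f²
(88 + y(a(-4)))*21 = (88 + (-8 - 10*(-4)²))*21 = (88 + (-8 - 10*16))*21 = (88 + (-8 - 160))*21 = (88 - 168)*21 = -80*21 = -1680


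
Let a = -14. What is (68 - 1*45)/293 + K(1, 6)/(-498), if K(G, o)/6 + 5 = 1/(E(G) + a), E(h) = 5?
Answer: 30659/218871 ≈ 0.14008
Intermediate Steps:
K(G, o) = -92/3 (K(G, o) = -30 + 6/(5 - 14) = -30 + 6/(-9) = -30 + 6*(-⅑) = -30 - ⅔ = -92/3)
(68 - 1*45)/293 + K(1, 6)/(-498) = (68 - 1*45)/293 - 92/3/(-498) = (68 - 45)*(1/293) - 92/3*(-1/498) = 23*(1/293) + 46/747 = 23/293 + 46/747 = 30659/218871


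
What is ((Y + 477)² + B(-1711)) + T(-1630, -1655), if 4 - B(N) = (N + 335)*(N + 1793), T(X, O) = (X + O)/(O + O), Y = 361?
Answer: 539583617/662 ≈ 8.1508e+5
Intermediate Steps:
T(X, O) = (O + X)/(2*O) (T(X, O) = (O + X)/((2*O)) = (O + X)*(1/(2*O)) = (O + X)/(2*O))
B(N) = 4 - (335 + N)*(1793 + N) (B(N) = 4 - (N + 335)*(N + 1793) = 4 - (335 + N)*(1793 + N))
((Y + 477)² + B(-1711)) + T(-1630, -1655) = ((361 + 477)² + (-600651 - 1*(-1711)² - 2128*(-1711))) + (½)*(-1655 - 1630)/(-1655) = (838² + (-600651 - 1*2927521 + 3641008)) + (½)*(-1/1655)*(-3285) = (702244 + (-600651 - 2927521 + 3641008)) + 657/662 = (702244 + 112836) + 657/662 = 815080 + 657/662 = 539583617/662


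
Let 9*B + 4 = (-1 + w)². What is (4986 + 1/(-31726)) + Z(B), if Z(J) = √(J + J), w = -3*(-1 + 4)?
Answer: 158185835/31726 + 8*√3/3 ≈ 4990.6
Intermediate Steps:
w = -9 (w = -3*3 = -9)
B = 32/3 (B = -4/9 + (-1 - 9)²/9 = -4/9 + (⅑)*(-10)² = -4/9 + (⅑)*100 = -4/9 + 100/9 = 32/3 ≈ 10.667)
Z(J) = √2*√J (Z(J) = √(2*J) = √2*√J)
(4986 + 1/(-31726)) + Z(B) = (4986 + 1/(-31726)) + √2*√(32/3) = (4986 - 1/31726) + √2*(4*√6/3) = 158185835/31726 + 8*√3/3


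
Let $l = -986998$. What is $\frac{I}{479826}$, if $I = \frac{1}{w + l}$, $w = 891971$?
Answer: $- \frac{1}{45596425302} \approx -2.1932 \cdot 10^{-11}$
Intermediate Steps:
$I = - \frac{1}{95027}$ ($I = \frac{1}{891971 - 986998} = \frac{1}{-95027} = - \frac{1}{95027} \approx -1.0523 \cdot 10^{-5}$)
$\frac{I}{479826} = - \frac{1}{95027 \cdot 479826} = \left(- \frac{1}{95027}\right) \frac{1}{479826} = - \frac{1}{45596425302}$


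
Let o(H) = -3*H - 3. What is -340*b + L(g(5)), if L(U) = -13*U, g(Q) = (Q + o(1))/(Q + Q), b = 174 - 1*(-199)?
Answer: -1268187/10 ≈ -1.2682e+5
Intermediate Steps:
o(H) = -3 - 3*H
b = 373 (b = 174 + 199 = 373)
g(Q) = (-6 + Q)/(2*Q) (g(Q) = (Q + (-3 - 3*1))/(Q + Q) = (Q + (-3 - 3))/((2*Q)) = (Q - 6)*(1/(2*Q)) = (-6 + Q)*(1/(2*Q)) = (-6 + Q)/(2*Q))
-340*b + L(g(5)) = -340*373 - 13*(-6 + 5)/(2*5) = -126820 - 13*(-1)/(2*5) = -126820 - 13*(-⅒) = -126820 + 13/10 = -1268187/10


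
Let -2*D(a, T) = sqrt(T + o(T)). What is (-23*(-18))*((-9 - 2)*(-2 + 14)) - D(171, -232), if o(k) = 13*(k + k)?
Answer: -54648 + 3*I*sqrt(174) ≈ -54648.0 + 39.573*I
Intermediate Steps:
o(k) = 26*k (o(k) = 13*(2*k) = 26*k)
D(a, T) = -3*sqrt(3)*sqrt(T)/2 (D(a, T) = -sqrt(T + 26*T)/2 = -3*sqrt(3)*sqrt(T)/2)
(-23*(-18))*((-9 - 2)*(-2 + 14)) - D(171, -232) = (-23*(-18))*((-9 - 2)*(-2 + 14)) - (-3)*sqrt(3)*sqrt(-232)/2 = 414*(-11*12) - (-3)*sqrt(3)*2*I*sqrt(58)/2 = 414*(-132) - (-3)*I*sqrt(174) = -54648 + 3*I*sqrt(174)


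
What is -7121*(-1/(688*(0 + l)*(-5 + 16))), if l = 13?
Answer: 7121/98384 ≈ 0.072380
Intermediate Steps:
-7121*(-1/(688*(0 + l)*(-5 + 16))) = -7121*(-1/(688*(0 + 13)*(-5 + 16))) = -7121/(((13*11)*(-16))*43) = -7121/((143*(-16))*43) = -7121/((-2288*43)) = -7121/(-98384) = -7121*(-1/98384) = 7121/98384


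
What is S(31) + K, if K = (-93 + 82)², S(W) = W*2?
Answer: 183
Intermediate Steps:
S(W) = 2*W
K = 121 (K = (-11)² = 121)
S(31) + K = 2*31 + 121 = 62 + 121 = 183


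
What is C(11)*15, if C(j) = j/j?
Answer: 15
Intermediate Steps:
C(j) = 1
C(11)*15 = 1*15 = 15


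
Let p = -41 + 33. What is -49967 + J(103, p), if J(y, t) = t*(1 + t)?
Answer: -49911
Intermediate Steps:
p = -8
-49967 + J(103, p) = -49967 - 8*(1 - 8) = -49967 - 8*(-7) = -49967 + 56 = -49911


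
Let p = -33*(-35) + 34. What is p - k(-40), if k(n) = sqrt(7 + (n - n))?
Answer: 1189 - sqrt(7) ≈ 1186.4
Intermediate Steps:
k(n) = sqrt(7) (k(n) = sqrt(7 + 0) = sqrt(7))
p = 1189 (p = 1155 + 34 = 1189)
p - k(-40) = 1189 - sqrt(7)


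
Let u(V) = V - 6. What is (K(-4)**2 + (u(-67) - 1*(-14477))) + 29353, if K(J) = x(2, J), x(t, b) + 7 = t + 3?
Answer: 43761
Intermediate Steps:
x(t, b) = -4 + t (x(t, b) = -7 + (t + 3) = -7 + (3 + t) = -4 + t)
u(V) = -6 + V
K(J) = -2 (K(J) = -4 + 2 = -2)
(K(-4)**2 + (u(-67) - 1*(-14477))) + 29353 = ((-2)**2 + ((-6 - 67) - 1*(-14477))) + 29353 = (4 + (-73 + 14477)) + 29353 = (4 + 14404) + 29353 = 14408 + 29353 = 43761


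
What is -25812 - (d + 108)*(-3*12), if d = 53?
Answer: -20016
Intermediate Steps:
-25812 - (d + 108)*(-3*12) = -25812 - (53 + 108)*(-3*12) = -25812 - 161*(-36) = -25812 - 1*(-5796) = -25812 + 5796 = -20016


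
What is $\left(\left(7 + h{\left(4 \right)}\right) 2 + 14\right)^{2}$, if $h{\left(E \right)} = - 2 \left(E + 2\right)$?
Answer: $16$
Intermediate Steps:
$h{\left(E \right)} = -4 - 2 E$ ($h{\left(E \right)} = - 2 \left(2 + E\right) = -4 - 2 E$)
$\left(\left(7 + h{\left(4 \right)}\right) 2 + 14\right)^{2} = \left(\left(7 - 12\right) 2 + 14\right)^{2} = \left(\left(-5\right) 2 + 14\right)^{2} = \left(-10 + 14\right)^{2} = 4^{2} = 16$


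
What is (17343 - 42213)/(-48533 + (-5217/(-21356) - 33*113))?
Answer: 106224744/223220411 ≈ 0.47587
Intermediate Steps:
(17343 - 42213)/(-48533 + (-5217/(-21356) - 33*113)) = -24870/(-48533 + (-5217*(-1/21356) - 3729)) = -24870/(-48533 + (5217/21356 - 3729)) = -24870/(-48533 - 79631307/21356) = -24870/(-1116102055/21356) = -24870*(-21356/1116102055) = 106224744/223220411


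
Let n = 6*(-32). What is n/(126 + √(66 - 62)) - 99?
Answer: -201/2 ≈ -100.50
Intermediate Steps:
n = -192
n/(126 + √(66 - 62)) - 99 = -192/(126 + √(66 - 62)) - 99 = -192/(126 + √4) - 99 = -192/(126 + 2) - 99 = -192/128 - 99 = -192*1/128 - 99 = -3/2 - 99 = -201/2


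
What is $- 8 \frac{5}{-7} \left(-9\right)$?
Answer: $- \frac{360}{7} \approx -51.429$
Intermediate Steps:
$- 8 \frac{5}{-7} \left(-9\right) = - 8 \cdot 5 \left(- \frac{1}{7}\right) \left(-9\right) = \left(-8\right) \left(- \frac{5}{7}\right) \left(-9\right) = \frac{40}{7} \left(-9\right) = - \frac{360}{7}$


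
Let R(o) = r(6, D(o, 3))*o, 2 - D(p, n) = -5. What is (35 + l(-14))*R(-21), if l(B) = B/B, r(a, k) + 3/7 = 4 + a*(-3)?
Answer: 10908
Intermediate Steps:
D(p, n) = 7 (D(p, n) = 2 - 1*(-5) = 2 + 5 = 7)
r(a, k) = 25/7 - 3*a (r(a, k) = -3/7 + (4 + a*(-3)) = -3/7 + (4 - 3*a) = 25/7 - 3*a)
l(B) = 1
R(o) = -101*o/7 (R(o) = (25/7 - 3*6)*o = (25/7 - 18)*o = -101*o/7)
(35 + l(-14))*R(-21) = (35 + 1)*(-101/7*(-21)) = 36*303 = 10908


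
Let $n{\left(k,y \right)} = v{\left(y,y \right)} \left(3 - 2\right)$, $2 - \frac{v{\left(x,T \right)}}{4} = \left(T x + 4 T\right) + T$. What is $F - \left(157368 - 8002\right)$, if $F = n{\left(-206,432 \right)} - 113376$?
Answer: $-1017870$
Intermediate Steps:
$v{\left(x,T \right)} = 8 - 20 T - 4 T x$ ($v{\left(x,T \right)} = 8 - 4 \left(\left(T x + 4 T\right) + T\right) = 8 - 4 \left(\left(4 T + T x\right) + T\right) = 8 - 4 \left(5 T + T x\right) = 8 - \left(20 T + 4 T x\right) = 8 - 20 T - 4 T x$)
$n{\left(k,y \right)} = 8 - 20 y - 4 y^{2}$ ($n{\left(k,y \right)} = \left(8 - 20 y - 4 y y\right) \left(3 - 2\right) = \left(8 - 20 y - 4 y^{2}\right) 1 = 8 - 20 y - 4 y^{2}$)
$F = -868504$ ($F = \left(8 - 8640 - 4 \cdot 432^{2}\right) - 113376 = \left(8 - 8640 - 746496\right) - 113376 = -755128 - 113376 = -868504$)
$F - \left(157368 - 8002\right) = -868504 - \left(157368 - 8002\right) = -868504 - 149366 = -1017870$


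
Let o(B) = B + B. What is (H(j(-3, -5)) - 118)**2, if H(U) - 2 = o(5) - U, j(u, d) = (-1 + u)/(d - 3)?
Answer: 45369/4 ≈ 11342.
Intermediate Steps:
o(B) = 2*B
j(u, d) = (-1 + u)/(-3 + d)
H(U) = 12 - U (H(U) = 2 + (2*5 - U) = 2 + (10 - U) = 12 - U)
(H(j(-3, -5)) - 118)**2 = ((12 - (-1 - 3)/(-3 - 5)) - 118)**2 = ((12 - (-4)/(-8)) - 118)**2 = ((12 - (-1)*(-4)/8) - 118)**2 = ((12 - 1*1/2) - 118)**2 = ((12 - 1/2) - 118)**2 = (23/2 - 118)**2 = (-213/2)**2 = 45369/4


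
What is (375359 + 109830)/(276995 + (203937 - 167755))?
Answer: 485189/313177 ≈ 1.5492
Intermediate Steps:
(375359 + 109830)/(276995 + (203937 - 167755)) = 485189/(276995 + 36182) = 485189/313177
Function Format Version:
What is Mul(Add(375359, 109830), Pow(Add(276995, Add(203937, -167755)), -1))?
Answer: Rational(485189, 313177) ≈ 1.5492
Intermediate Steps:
Mul(Add(375359, 109830), Pow(Add(276995, Add(203937, -167755)), -1)) = Mul(485189, Pow(Add(276995, 36182), -1)) = Mul(485189, Pow(313177, -1)) = Mul(485189, Rational(1, 313177)) = Rational(485189, 313177)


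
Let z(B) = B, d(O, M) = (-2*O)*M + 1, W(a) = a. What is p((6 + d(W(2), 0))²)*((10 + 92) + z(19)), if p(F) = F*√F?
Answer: 41503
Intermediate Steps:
d(O, M) = 1 - 2*M*O (d(O, M) = -2*M*O + 1 = 1 - 2*M*O)
p(F) = F^(3/2)
p((6 + d(W(2), 0))²)*((10 + 92) + z(19)) = ((6 + (1 - 2*0*2))²)^(3/2)*((10 + 92) + 19) = ((6 + (1 + 0))²)^(3/2)*(102 + 19) = ((6 + 1)²)^(3/2)*121 = (7²)^(3/2)*121 = 49^(3/2)*121 = 343*121 = 41503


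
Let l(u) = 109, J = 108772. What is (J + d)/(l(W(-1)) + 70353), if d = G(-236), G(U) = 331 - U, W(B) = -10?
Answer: 109339/70462 ≈ 1.5517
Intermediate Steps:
d = 567 (d = 331 - 1*(-236) = 331 + 236 = 567)
(J + d)/(l(W(-1)) + 70353) = (108772 + 567)/(109 + 70353) = 109339/70462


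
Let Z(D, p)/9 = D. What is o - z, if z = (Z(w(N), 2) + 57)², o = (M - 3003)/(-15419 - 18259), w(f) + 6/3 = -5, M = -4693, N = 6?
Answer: -602356/16839 ≈ -35.771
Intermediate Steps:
w(f) = -7 (w(f) = -2 - 5 = -7)
Z(D, p) = 9*D
o = 3848/16839 (o = (-4693 - 3003)/(-15419 - 18259) = -7696/(-33678) = -7696*(-1/33678) = 3848/16839 ≈ 0.22852)
z = 36 (z = (9*(-7) + 57)² = (-63 + 57)² = (-6)² = 36)
o - z = 3848/16839 - 1*36 = 3848/16839 - 36 = -602356/16839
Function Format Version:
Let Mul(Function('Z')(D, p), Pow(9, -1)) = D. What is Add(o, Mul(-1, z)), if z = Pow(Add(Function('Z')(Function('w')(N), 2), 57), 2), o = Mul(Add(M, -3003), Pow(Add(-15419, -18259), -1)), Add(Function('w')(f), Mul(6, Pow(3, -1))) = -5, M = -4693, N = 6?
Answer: Rational(-602356, 16839) ≈ -35.771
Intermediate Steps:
Function('w')(f) = -7 (Function('w')(f) = Add(-2, -5) = -7)
Function('Z')(D, p) = Mul(9, D)
o = Rational(3848, 16839) (o = Mul(Add(-4693, -3003), Pow(Add(-15419, -18259), -1)) = Mul(-7696, Pow(-33678, -1)) = Mul(-7696, Rational(-1, 33678)) = Rational(3848, 16839) ≈ 0.22852)
z = 36 (z = Pow(Add(Mul(9, -7), 57), 2) = Pow(Add(-63, 57), 2) = Pow(-6, 2) = 36)
Add(o, Mul(-1, z)) = Add(Rational(3848, 16839), Mul(-1, 36)) = Add(Rational(3848, 16839), -36) = Rational(-602356, 16839)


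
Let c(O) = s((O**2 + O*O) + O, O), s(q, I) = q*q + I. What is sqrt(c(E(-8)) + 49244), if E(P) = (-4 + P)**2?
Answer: 2*sqrt(432985211) ≈ 41617.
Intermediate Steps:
s(q, I) = I + q**2 (s(q, I) = q**2 + I = I + q**2)
c(O) = O + (O + 2*O**2)**2 (c(O) = O + ((O**2 + O*O) + O)**2 = O + ((O**2 + O**2) + O)**2 = O + (2*O**2 + O)**2 = O + (O + 2*O**2)**2)
sqrt(c(E(-8)) + 49244) = sqrt((-4 - 8)**2*(1 + (-4 - 8)**2*(1 + 2*(-4 - 8)**2)**2) + 49244) = sqrt((-12)**2*(1 + (-12)**2*(1 + 2*(-12)**2)**2) + 49244) = sqrt(144*(1 + 144*(1 + 2*144)**2) + 49244) = sqrt(144*(1 + 144*(1 + 288)**2) + 49244) = sqrt(144*(1 + 144*289**2) + 49244) = sqrt(144*(1 + 144*83521) + 49244) = sqrt(144*(1 + 12027024) + 49244) = sqrt(144*12027025 + 49244) = sqrt(1731891600 + 49244) = sqrt(1731940844) = 2*sqrt(432985211)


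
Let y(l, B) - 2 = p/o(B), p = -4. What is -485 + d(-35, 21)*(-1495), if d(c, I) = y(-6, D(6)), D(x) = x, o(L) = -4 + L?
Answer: -485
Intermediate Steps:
y(l, B) = 2 - 4/(-4 + B)
d(c, I) = 0 (d(c, I) = 2*(-6 + 6)/(-4 + 6) = 2*0/2 = 2*(1/2)*0 = 0)
-485 + d(-35, 21)*(-1495) = -485 + 0*(-1495) = -485 + 0 = -485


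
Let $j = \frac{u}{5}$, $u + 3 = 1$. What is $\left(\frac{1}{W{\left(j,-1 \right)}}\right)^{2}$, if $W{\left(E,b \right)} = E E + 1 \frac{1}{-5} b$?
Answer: $\frac{625}{81} \approx 7.716$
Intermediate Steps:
$u = -2$ ($u = -3 + 1 = -2$)
$j = - \frac{2}{5} \approx -0.4$
$W{\left(E,b \right)} = E^{2} - \frac{b}{5}$ ($W{\left(E,b \right)} = E^{2} + 1 \left(- \frac{1}{5}\right) b = E^{2} - \frac{b}{5}$)
$\left(\frac{1}{W{\left(j,-1 \right)}}\right)^{2} = \left(\frac{1}{\left(- \frac{2}{5}\right)^{2} - - \frac{1}{5}}\right)^{2} = \left(\frac{1}{\frac{4}{25} + \frac{1}{5}}\right)^{2} = \left(\frac{1}{\frac{9}{25}}\right)^{2} = \left(\frac{25}{9}\right)^{2} = \frac{625}{81}$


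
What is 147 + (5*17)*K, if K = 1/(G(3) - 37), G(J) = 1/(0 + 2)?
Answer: 10561/73 ≈ 144.67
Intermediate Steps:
G(J) = ½ (G(J) = 1/2 = ½)
K = -2/73 (K = 1/(½ - 37) = 1/(-73/2) = -2/73 ≈ -0.027397)
147 + (5*17)*K = 147 + (5*17)*(-2/73) = 147 + 85*(-2/73) = 147 - 170/73 = 10561/73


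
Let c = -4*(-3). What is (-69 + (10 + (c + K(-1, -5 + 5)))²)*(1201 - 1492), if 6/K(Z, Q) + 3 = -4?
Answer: -5390193/49 ≈ -1.1000e+5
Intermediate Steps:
c = 12
K(Z, Q) = -6/7 (K(Z, Q) = 6/(-3 - 4) = 6/(-7) = 6*(-⅐) = -6/7)
(-69 + (10 + (c + K(-1, -5 + 5)))²)*(1201 - 1492) = (-69 + (10 + (12 - 6/7))²)*(1201 - 1492) = (-69 + (10 + 78/7)²)*(-291) = (-69 + (148/7)²)*(-291) = (-69 + 21904/49)*(-291) = (18523/49)*(-291) = -5390193/49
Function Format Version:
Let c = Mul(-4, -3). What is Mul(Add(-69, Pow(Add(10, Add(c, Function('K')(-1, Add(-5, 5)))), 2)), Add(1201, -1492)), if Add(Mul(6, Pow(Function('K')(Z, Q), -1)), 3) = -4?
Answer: Rational(-5390193, 49) ≈ -1.1000e+5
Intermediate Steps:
c = 12
Function('K')(Z, Q) = Rational(-6, 7) (Function('K')(Z, Q) = Mul(6, Pow(Add(-3, -4), -1)) = Mul(6, Pow(-7, -1)) = Mul(6, Rational(-1, 7)) = Rational(-6, 7))
Mul(Add(-69, Pow(Add(10, Add(c, Function('K')(-1, Add(-5, 5)))), 2)), Add(1201, -1492)) = Mul(Add(-69, Pow(Add(10, Add(12, Rational(-6, 7))), 2)), Add(1201, -1492)) = Mul(Add(-69, Pow(Add(10, Rational(78, 7)), 2)), -291) = Mul(Add(-69, Pow(Rational(148, 7), 2)), -291) = Mul(Add(-69, Rational(21904, 49)), -291) = Mul(Rational(18523, 49), -291) = Rational(-5390193, 49)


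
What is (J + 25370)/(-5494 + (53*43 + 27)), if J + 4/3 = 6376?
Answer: -47617/4782 ≈ -9.9576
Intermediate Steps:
J = 19124/3 (J = -4/3 + 6376 = 19124/3 ≈ 6374.7)
(J + 25370)/(-5494 + (53*43 + 27)) = (19124/3 + 25370)/(-5494 + (53*43 + 27)) = 95234/(3*(-5494 + (2279 + 27))) = 95234/(3*(-5494 + 2306)) = (95234/3)/(-3188) = (95234/3)*(-1/3188) = -47617/4782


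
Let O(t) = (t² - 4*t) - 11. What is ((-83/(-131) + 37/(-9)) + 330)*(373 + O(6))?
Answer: 143978780/1179 ≈ 1.2212e+5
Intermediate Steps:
O(t) = -11 + t² - 4*t
((-83/(-131) + 37/(-9)) + 330)*(373 + O(6)) = ((-83/(-131) + 37/(-9)) + 330)*(373 + (-11 + 6² - 4*6)) = ((-83*(-1/131) + 37*(-⅑)) + 330)*(373 + (-11 + 36 - 24)) = ((83/131 - 37/9) + 330)*(373 + 1) = (-4100/1179 + 330)*374 = (384970/1179)*374 = 143978780/1179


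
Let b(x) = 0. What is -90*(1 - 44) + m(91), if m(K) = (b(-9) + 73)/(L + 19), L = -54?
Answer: 135377/35 ≈ 3867.9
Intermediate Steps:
m(K) = -73/35 (m(K) = (0 + 73)/(-54 + 19) = 73/(-35) = 73*(-1/35) = -73/35)
-90*(1 - 44) + m(91) = -90*(1 - 44) - 73/35 = -90*(-43) - 73/35 = 3870 - 73/35 = 135377/35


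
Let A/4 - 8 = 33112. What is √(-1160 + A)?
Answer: 14*√670 ≈ 362.38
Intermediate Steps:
A = 132480 (A = 32 + 4*33112 = 32 + 132448 = 132480)
√(-1160 + A) = √(-1160 + 132480) = √131320 = 14*√670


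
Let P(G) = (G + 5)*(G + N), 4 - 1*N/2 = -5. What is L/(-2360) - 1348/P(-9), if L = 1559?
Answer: 781289/21240 ≈ 36.784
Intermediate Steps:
N = 18 (N = 8 - 2*(-5) = 8 + 10 = 18)
P(G) = (5 + G)*(18 + G) (P(G) = (G + 5)*(G + 18) = (5 + G)*(18 + G))
L/(-2360) - 1348/P(-9) = 1559/(-2360) - 1348/(90 + (-9)² + 23*(-9)) = 1559*(-1/2360) - 1348/(90 + 81 - 207) = -1559/2360 - 1348/(-36) = -1559/2360 - 1348*(-1/36) = -1559/2360 + 337/9 = 781289/21240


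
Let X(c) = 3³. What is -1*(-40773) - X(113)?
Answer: 40746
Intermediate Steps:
X(c) = 27
-1*(-40773) - X(113) = -1*(-40773) - 1*27 = 40773 - 27 = 40746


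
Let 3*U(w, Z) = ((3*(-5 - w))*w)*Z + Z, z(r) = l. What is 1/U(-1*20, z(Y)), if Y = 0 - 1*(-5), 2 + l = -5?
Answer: 3/6293 ≈ 0.00047672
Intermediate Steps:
l = -7 (l = -2 - 5 = -7)
Y = 5 (Y = 0 + 5 = 5)
z(r) = -7
U(w, Z) = Z/3 + Z*w*(-15 - 3*w)/3 (U(w, Z) = (((3*(-5 - w))*w)*Z + Z)/3 = (((-15 - 3*w)*w)*Z + Z)/3 = ((w*(-15 - 3*w))*Z + Z)/3 = (Z*w*(-15 - 3*w) + Z)/3 = (Z + Z*w*(-15 - 3*w))/3 = Z/3 + Z*w*(-15 - 3*w)/3)
1/U(-1*20, z(Y)) = 1/((1/3)*(-7)*(1 - (-15)*20 - 3*(-1*20)**2)) = 1/((1/3)*(-7)*(1 - 15*(-20) - 3*(-20)**2)) = 1/((1/3)*(-7)*(1 + 300 - 3*400)) = 1/((1/3)*(-7)*(1 + 300 - 1200)) = 1/((1/3)*(-7)*(-899)) = 1/(6293/3) = 3/6293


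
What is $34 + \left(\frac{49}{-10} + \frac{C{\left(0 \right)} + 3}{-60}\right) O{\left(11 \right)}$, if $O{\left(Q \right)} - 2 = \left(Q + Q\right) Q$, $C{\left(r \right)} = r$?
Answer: $- \frac{5869}{5} \approx -1173.8$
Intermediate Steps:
$O{\left(Q \right)} = 2 + 2 Q^{2}$ ($O{\left(Q \right)} = 2 + \left(Q + Q\right) Q = 2 + 2 Q Q = 2 + 2 Q^{2}$)
$34 + \left(\frac{49}{-10} + \frac{C{\left(0 \right)} + 3}{-60}\right) O{\left(11 \right)} = 34 + \left(\frac{49}{-10} + \frac{0 + 3}{-60}\right) \left(2 + 2 \cdot 11^{2}\right) = 34 + \left(49 \left(- \frac{1}{10}\right) + 3 \left(- \frac{1}{60}\right)\right) \left(2 + 2 \cdot 121\right) = 34 + \left(- \frac{49}{10} - \frac{1}{20}\right) \left(2 + 242\right) = 34 - \frac{6039}{5} = - \frac{5869}{5}$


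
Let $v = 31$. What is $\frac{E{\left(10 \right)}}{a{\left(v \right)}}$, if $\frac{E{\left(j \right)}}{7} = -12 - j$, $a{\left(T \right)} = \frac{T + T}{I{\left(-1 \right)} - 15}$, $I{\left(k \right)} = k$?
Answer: $\frac{1232}{31} \approx 39.742$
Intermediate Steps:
$a{\left(T \right)} = - \frac{T}{8}$ ($a{\left(T \right)} = \frac{T + T}{-1 - 15} = \frac{2 T}{-16} = 2 T \left(- \frac{1}{16}\right) = - \frac{T}{8}$)
$E{\left(j \right)} = -84 - 7 j$ ($E{\left(j \right)} = 7 \left(-12 - j\right) = -84 - 7 j$)
$\frac{E{\left(10 \right)}}{a{\left(v \right)}} = \frac{-84 - 70}{\left(- \frac{1}{8}\right) 31} = \frac{-84 - 70}{- \frac{31}{8}} = \left(-154\right) \left(- \frac{8}{31}\right) = \frac{1232}{31}$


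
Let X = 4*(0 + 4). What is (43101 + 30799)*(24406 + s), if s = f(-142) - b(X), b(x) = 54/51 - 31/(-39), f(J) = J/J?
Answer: 1195747226800/663 ≈ 1.8035e+9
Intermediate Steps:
f(J) = 1
X = 16 (X = 4*4 = 16)
b(x) = 1229/663 (b(x) = 54*(1/51) - 31*(-1/39) = 18/17 + 31/39 = 1229/663)
s = -566/663 (s = 1 - 1*1229/663 = 1 - 1229/663 = -566/663 ≈ -0.85369)
(43101 + 30799)*(24406 + s) = (43101 + 30799)*(24406 - 566/663) = 73900*(16180612/663) = 1195747226800/663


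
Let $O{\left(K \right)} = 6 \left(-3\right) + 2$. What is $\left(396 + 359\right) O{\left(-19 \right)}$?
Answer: $-12080$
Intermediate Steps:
$O{\left(K \right)} = -16$ ($O{\left(K \right)} = -18 + 2 = -16$)
$\left(396 + 359\right) O{\left(-19 \right)} = \left(396 + 359\right) \left(-16\right) = 755 \left(-16\right) = -12080$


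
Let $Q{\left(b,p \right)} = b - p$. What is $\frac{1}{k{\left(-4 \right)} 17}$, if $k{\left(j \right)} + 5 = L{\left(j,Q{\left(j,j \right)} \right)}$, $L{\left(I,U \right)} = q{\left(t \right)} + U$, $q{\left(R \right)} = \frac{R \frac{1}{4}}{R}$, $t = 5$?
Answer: $- \frac{4}{323} \approx -0.012384$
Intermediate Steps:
$q{\left(R \right)} = \frac{1}{4}$ ($q{\left(R \right)} = \frac{R \frac{1}{4}}{R} = \frac{\frac{1}{4} R}{R} = \frac{1}{4}$)
$L{\left(I,U \right)} = \frac{1}{4} + U$
$k{\left(j \right)} = - \frac{19}{4}$ ($k{\left(j \right)} = -5 + \left(\frac{1}{4} + \left(j - j\right)\right) = -5 + \left(\frac{1}{4} + 0\right) = -5 + \frac{1}{4} = - \frac{19}{4}$)
$\frac{1}{k{\left(-4 \right)} 17} = \frac{1}{\left(- \frac{19}{4}\right) 17} = \frac{1}{- \frac{323}{4}} = - \frac{4}{323}$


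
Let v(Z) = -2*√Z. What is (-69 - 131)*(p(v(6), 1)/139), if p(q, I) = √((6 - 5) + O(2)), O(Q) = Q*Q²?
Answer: -600/139 ≈ -4.3165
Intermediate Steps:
O(Q) = Q³
p(q, I) = 3 (p(q, I) = √((6 - 5) + 2³) = √(1 + 8) = √9 = 3)
(-69 - 131)*(p(v(6), 1)/139) = (-69 - 131)*(3/139) = -600/139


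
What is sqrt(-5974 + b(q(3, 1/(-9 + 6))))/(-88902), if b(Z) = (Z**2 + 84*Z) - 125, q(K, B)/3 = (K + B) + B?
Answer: -I*sqrt(5462)/88902 ≈ -0.00083131*I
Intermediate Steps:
q(K, B) = 3*K + 6*B (q(K, B) = 3*((K + B) + B) = 3*((B + K) + B) = 3*(K + 2*B) = 3*K + 6*B)
b(Z) = -125 + Z**2 + 84*Z
sqrt(-5974 + b(q(3, 1/(-9 + 6))))/(-88902) = sqrt(-5974 + (-125 + (3*3 + 6/(-9 + 6))**2 + 84*(3*3 + 6/(-9 + 6))))/(-88902) = sqrt(-5974 + (-125 + (9 + 6/(-3))**2 + 84*(9 + 6/(-3))))*(-1/88902) = sqrt(-5974 + (-125 + (9 + 6*(-1/3))**2 + 84*(9 + 6*(-1/3))))*(-1/88902) = sqrt(-5974 + (-125 + (9 - 2)**2 + 84*(9 - 2)))*(-1/88902) = sqrt(-5974 + (-125 + 7**2 + 84*7))*(-1/88902) = sqrt(-5974 + (-125 + 49 + 588))*(-1/88902) = sqrt(-5974 + 512)*(-1/88902) = sqrt(-5462)*(-1/88902) = (I*sqrt(5462))*(-1/88902) = -I*sqrt(5462)/88902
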